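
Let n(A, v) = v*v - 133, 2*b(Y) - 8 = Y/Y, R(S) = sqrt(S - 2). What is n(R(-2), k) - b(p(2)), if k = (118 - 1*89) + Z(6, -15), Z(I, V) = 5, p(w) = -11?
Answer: 2037/2 ≈ 1018.5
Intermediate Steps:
R(S) = sqrt(-2 + S)
b(Y) = 9/2 (b(Y) = 4 + (Y/Y)/2 = 4 + (1/2)*1 = 4 + 1/2 = 9/2)
k = 34 (k = (118 - 1*89) + 5 = (118 - 89) + 5 = 29 + 5 = 34)
n(A, v) = -133 + v**2 (n(A, v) = v**2 - 133 = -133 + v**2)
n(R(-2), k) - b(p(2)) = (-133 + 34**2) - 1*9/2 = (-133 + 1156) - 9/2 = 1023 - 9/2 = 2037/2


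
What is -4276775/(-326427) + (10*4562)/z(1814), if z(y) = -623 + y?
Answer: 2220582085/43197173 ≈ 51.406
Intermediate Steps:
-4276775/(-326427) + (10*4562)/z(1814) = -4276775/(-326427) + (10*4562)/(-623 + 1814) = -4276775*(-1/326427) + 45620/1191 = 4276775/326427 + 45620*(1/1191) = 4276775/326427 + 45620/1191 = 2220582085/43197173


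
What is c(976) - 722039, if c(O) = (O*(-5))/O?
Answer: -722044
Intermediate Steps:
c(O) = -5 (c(O) = (-5*O)/O = -5)
c(976) - 722039 = -5 - 722039 = -722044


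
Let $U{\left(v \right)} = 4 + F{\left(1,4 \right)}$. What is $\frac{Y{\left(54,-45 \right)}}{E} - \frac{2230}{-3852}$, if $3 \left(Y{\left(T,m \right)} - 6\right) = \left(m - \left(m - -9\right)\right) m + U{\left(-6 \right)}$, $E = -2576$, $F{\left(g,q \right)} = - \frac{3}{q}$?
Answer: $\frac{5197175}{9922752} \approx 0.52376$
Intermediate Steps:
$U{\left(v \right)} = \frac{13}{4}$ ($U{\left(v \right)} = 4 - \frac{3}{4} = \frac{13}{4}$)
$Y{\left(T,m \right)} = \frac{85}{12} - 3 m$ ($Y{\left(T,m \right)} = 6 + \frac{\left(m - \left(m - -9\right)\right) m + \frac{13}{4}}{3} = 6 + \frac{\left(m - \left(m + 9\right)\right) m + \frac{13}{4}}{3} = 6 + \frac{\left(m - \left(9 + m\right)\right) m + \frac{13}{4}}{3} = 6 + \frac{- 9 m + \frac{13}{4}}{3} = 6 + \frac{\frac{13}{4} - 9 m}{3} = 6 - \left(- \frac{13}{12} + 3 m\right) = \frac{85}{12} - 3 m$)
$\frac{Y{\left(54,-45 \right)}}{E} - \frac{2230}{-3852} = \frac{\frac{85}{12} - -135}{-2576} - \frac{2230}{-3852} = \left(\frac{85}{12} + 135\right) \left(- \frac{1}{2576}\right) - - \frac{1115}{1926} = \frac{1705}{12} \left(- \frac{1}{2576}\right) + \frac{1115}{1926} = - \frac{1705}{30912} + \frac{1115}{1926} = \frac{5197175}{9922752}$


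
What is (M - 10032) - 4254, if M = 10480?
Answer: -3806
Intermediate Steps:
(M - 10032) - 4254 = (10480 - 10032) - 4254 = 448 - 4254 = -3806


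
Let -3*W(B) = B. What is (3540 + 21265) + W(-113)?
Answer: 74528/3 ≈ 24843.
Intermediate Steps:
W(B) = -B/3
(3540 + 21265) + W(-113) = (3540 + 21265) - ⅓*(-113) = 24805 + 113/3 = 74528/3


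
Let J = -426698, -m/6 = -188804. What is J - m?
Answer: -1559522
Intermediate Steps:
m = 1132824 (m = -6*(-188804) = 1132824)
J - m = -426698 - 1*1132824 = -426698 - 1132824 = -1559522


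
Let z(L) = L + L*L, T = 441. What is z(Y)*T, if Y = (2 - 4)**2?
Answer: 8820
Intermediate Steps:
Y = 4 (Y = (-2)**2 = 4)
z(L) = L + L**2
z(Y)*T = (4*(1 + 4))*441 = (4*5)*441 = 20*441 = 8820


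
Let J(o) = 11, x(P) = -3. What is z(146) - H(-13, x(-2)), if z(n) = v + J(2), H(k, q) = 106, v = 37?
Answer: -58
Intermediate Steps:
z(n) = 48 (z(n) = 37 + 11 = 48)
z(146) - H(-13, x(-2)) = 48 - 1*106 = 48 - 106 = -58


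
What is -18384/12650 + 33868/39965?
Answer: -30628636/50555725 ≈ -0.60584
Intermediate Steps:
-18384/12650 + 33868/39965 = -18384*1/12650 + 33868*(1/39965) = -9192/6325 + 33868/39965 = -30628636/50555725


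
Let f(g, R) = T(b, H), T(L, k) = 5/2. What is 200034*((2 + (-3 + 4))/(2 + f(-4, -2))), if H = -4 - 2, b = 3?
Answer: 133356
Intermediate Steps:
H = -6
T(L, k) = 5/2 (T(L, k) = 5*(½) = 5/2)
f(g, R) = 5/2
200034*((2 + (-3 + 4))/(2 + f(-4, -2))) = 200034*((2 + (-3 + 4))/(2 + 5/2)) = 200034*((2 + 1)/(9/2)) = 200034*(3*(2/9)) = 200034*(⅔) = 133356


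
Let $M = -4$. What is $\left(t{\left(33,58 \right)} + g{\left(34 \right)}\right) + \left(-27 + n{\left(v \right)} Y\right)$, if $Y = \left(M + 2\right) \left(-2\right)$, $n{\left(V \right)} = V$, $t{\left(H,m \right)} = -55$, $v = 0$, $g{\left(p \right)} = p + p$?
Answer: $-14$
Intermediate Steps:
$g{\left(p \right)} = 2 p$
$Y = 4$ ($Y = \left(-4 + 2\right) \left(-2\right) = \left(-2\right) \left(-2\right) = 4$)
$\left(t{\left(33,58 \right)} + g{\left(34 \right)}\right) + \left(-27 + n{\left(v \right)} Y\right) = \left(-55 + 2 \cdot 34\right) + \left(-27 + 0 \cdot 4\right) = \left(-55 + 68\right) + \left(-27 + 0\right) = 13 - 27 = -14$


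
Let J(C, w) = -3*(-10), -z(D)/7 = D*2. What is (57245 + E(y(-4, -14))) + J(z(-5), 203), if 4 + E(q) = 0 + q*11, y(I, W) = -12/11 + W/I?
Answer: 114595/2 ≈ 57298.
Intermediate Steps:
y(I, W) = -12/11 + W/I (y(I, W) = -12*1/11 + W/I = -12/11 + W/I)
z(D) = -14*D (z(D) = -7*D*2 = -14*D)
E(q) = -4 + 11*q (E(q) = -4 + (0 + q*11) = -4 + (0 + 11*q) = -4 + 11*q)
J(C, w) = 30
(57245 + E(y(-4, -14))) + J(z(-5), 203) = (57245 + (-4 + 11*(-12/11 - 14/(-4)))) + 30 = (57245 + (-4 + 11*(-12/11 - 14*(-¼)))) + 30 = (57245 + (-4 + 11*(-12/11 + 7/2))) + 30 = (57245 + (-4 + 11*(53/22))) + 30 = (57245 + (-4 + 53/2)) + 30 = (57245 + 45/2) + 30 = 114535/2 + 30 = 114595/2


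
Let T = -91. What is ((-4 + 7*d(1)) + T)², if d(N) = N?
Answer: 7744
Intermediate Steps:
((-4 + 7*d(1)) + T)² = ((-4 + 7*1) - 91)² = ((-4 + 7) - 91)² = (3 - 91)² = (-88)² = 7744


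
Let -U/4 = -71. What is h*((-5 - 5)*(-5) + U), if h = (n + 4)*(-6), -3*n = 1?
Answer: -7348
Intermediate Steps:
n = -⅓ (n = -⅓*1 = -⅓ ≈ -0.33333)
U = 284 (U = -4*(-71) = 284)
h = -22 (h = (-⅓ + 4)*(-6) = (11/3)*(-6) = -22)
h*((-5 - 5)*(-5) + U) = -22*((-5 - 5)*(-5) + 284) = -22*(-10*(-5) + 284) = -22*(50 + 284) = -22*334 = -7348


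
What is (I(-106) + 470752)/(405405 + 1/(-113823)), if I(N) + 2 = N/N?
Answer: 53582291073/46144413314 ≈ 1.1612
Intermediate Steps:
I(N) = -1 (I(N) = -2 + N/N = -2 + 1 = -1)
(I(-106) + 470752)/(405405 + 1/(-113823)) = (-1 + 470752)/(405405 + 1/(-113823)) = 470751/(405405 - 1/113823) = 470751/(46144413314/113823) = 470751*(113823/46144413314) = 53582291073/46144413314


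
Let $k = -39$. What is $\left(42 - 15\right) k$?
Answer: $-1053$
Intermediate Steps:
$\left(42 - 15\right) k = \left(42 - 15\right) \left(-39\right) = 27 \left(-39\right) = -1053$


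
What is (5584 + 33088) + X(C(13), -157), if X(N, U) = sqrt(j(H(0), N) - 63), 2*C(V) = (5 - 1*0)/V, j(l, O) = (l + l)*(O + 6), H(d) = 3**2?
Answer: 38672 + 3*sqrt(910)/13 ≈ 38679.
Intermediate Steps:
H(d) = 9
j(l, O) = 2*l*(6 + O) (j(l, O) = (2*l)*(6 + O) = 2*l*(6 + O))
C(V) = 5/(2*V) (C(V) = ((5 - 1*0)/V)/2 = ((5 + 0)/V)/2 = (5/V)/2 = 5/(2*V))
X(N, U) = sqrt(45 + 18*N) (X(N, U) = sqrt(2*9*(6 + N) - 63) = sqrt((108 + 18*N) - 63) = sqrt(45 + 18*N))
(5584 + 33088) + X(C(13), -157) = (5584 + 33088) + 3*sqrt(5 + 2*((5/2)/13)) = 38672 + 3*sqrt(5 + 2*((5/2)*(1/13))) = 38672 + 3*sqrt(5 + 2*(5/26)) = 38672 + 3*sqrt(5 + 5/13) = 38672 + 3*sqrt(70/13) = 38672 + 3*(sqrt(910)/13) = 38672 + 3*sqrt(910)/13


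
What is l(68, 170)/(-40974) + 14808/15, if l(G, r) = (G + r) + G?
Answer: 33707689/34145 ≈ 987.19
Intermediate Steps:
l(G, r) = r + 2*G
l(68, 170)/(-40974) + 14808/15 = (170 + 2*68)/(-40974) + 14808/15 = (170 + 136)*(-1/40974) + 14808*(1/15) = 306*(-1/40974) + 4936/5 = -51/6829 + 4936/5 = 33707689/34145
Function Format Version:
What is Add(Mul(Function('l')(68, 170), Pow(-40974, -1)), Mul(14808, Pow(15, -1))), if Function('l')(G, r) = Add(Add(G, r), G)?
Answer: Rational(33707689, 34145) ≈ 987.19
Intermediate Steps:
Function('l')(G, r) = Add(r, Mul(2, G))
Add(Mul(Function('l')(68, 170), Pow(-40974, -1)), Mul(14808, Pow(15, -1))) = Add(Mul(Add(170, Mul(2, 68)), Pow(-40974, -1)), Mul(14808, Pow(15, -1))) = Add(Mul(Add(170, 136), Rational(-1, 40974)), Mul(14808, Rational(1, 15))) = Add(Mul(306, Rational(-1, 40974)), Rational(4936, 5)) = Add(Rational(-51, 6829), Rational(4936, 5)) = Rational(33707689, 34145)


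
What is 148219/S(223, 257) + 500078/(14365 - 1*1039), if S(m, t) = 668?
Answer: 1154609249/4450884 ≈ 259.41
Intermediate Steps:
148219/S(223, 257) + 500078/(14365 - 1*1039) = 148219/668 + 500078/(14365 - 1*1039) = 148219*(1/668) + 500078/(14365 - 1039) = 148219/668 + 500078/13326 = 148219/668 + 500078*(1/13326) = 148219/668 + 250039/6663 = 1154609249/4450884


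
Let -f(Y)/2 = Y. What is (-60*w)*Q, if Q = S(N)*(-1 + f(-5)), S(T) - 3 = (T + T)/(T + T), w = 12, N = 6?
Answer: -25920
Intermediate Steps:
f(Y) = -2*Y
S(T) = 4 (S(T) = 3 + (T + T)/(T + T) = 3 + (2*T)/((2*T)) = 3 + (2*T)*(1/(2*T)) = 3 + 1 = 4)
Q = 36 (Q = 4*(-1 - 2*(-5)) = 4*(-1 + 10) = 4*9 = 36)
(-60*w)*Q = -60*12*36 = -720*36 = -25920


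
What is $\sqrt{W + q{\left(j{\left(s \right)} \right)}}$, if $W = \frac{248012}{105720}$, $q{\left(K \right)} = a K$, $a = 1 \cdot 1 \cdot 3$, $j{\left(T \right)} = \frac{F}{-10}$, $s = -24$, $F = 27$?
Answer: $\frac{2 i \sqrt{10048686}}{2643} \approx 2.3988 i$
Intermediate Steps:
$j{\left(T \right)} = - \frac{27}{10}$ ($j{\left(T \right)} = \frac{27}{-10} = 27 \left(- \frac{1}{10}\right) = - \frac{27}{10}$)
$a = 3$ ($a = 1 \cdot 3 = 3$)
$q{\left(K \right)} = 3 K$
$W = \frac{62003}{26430}$ ($W = 248012 \cdot \frac{1}{105720} = \frac{62003}{26430} \approx 2.3459$)
$\sqrt{W + q{\left(j{\left(s \right)} \right)}} = \sqrt{\frac{62003}{26430} + 3 \left(- \frac{27}{10}\right)} = \sqrt{\frac{62003}{26430} - \frac{81}{10}} = \sqrt{- \frac{15208}{2643}} = \frac{2 i \sqrt{10048686}}{2643}$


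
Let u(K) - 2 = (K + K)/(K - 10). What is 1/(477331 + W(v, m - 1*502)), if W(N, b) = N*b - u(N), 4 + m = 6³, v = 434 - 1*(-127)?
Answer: 551/173364967 ≈ 3.1783e-6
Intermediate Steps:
v = 561 (v = 434 + 127 = 561)
m = 212 (m = -4 + 6³ = -4 + 216 = 212)
u(K) = 2 + 2*K/(-10 + K) (u(K) = 2 + (K + K)/(K - 10) = 2 + (2*K)/(-10 + K) = 2 + 2*K/(-10 + K))
W(N, b) = N*b - 4*(-5 + N)/(-10 + N)
1/(477331 + W(v, m - 1*502)) = 1/(477331 + (20 - 4*561 + 561*(212 - 1*502)*(-10 + 561))/(-10 + 561)) = 1/(477331 + (20 - 2244 + 561*(212 - 502)*551)/551) = 1/(477331 + (20 - 2244 + 561*(-290)*551)/551) = 1/(477331 + (20 - 2244 - 89642190)/551) = 1/(477331 + (1/551)*(-89644414)) = 1/(477331 - 89644414/551) = 1/(173364967/551) = 551/173364967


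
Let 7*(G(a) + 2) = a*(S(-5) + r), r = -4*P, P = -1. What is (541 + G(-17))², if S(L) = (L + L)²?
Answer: 4020025/49 ≈ 82041.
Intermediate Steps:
r = 4 (r = -4*(-1) = 4)
S(L) = 4*L² (S(L) = (2*L)² = 4*L²)
G(a) = -2 + 104*a/7 (G(a) = -2 + (a*(4*(-5)² + 4))/7 = -2 + (a*(4*25 + 4))/7 = -2 + (a*(100 + 4))/7 = -2 + (a*104)/7 = -2 + (104*a)/7 = -2 + 104*a/7)
(541 + G(-17))² = (541 + (-2 + (104/7)*(-17)))² = (541 + (-2 - 1768/7))² = (541 - 1782/7)² = (2005/7)² = 4020025/49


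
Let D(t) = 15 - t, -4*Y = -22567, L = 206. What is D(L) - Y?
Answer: -23331/4 ≈ -5832.8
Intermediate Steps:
Y = 22567/4 (Y = -¼*(-22567) = 22567/4 ≈ 5641.8)
D(L) - Y = (15 - 1*206) - 1*22567/4 = (15 - 206) - 22567/4 = -191 - 22567/4 = -23331/4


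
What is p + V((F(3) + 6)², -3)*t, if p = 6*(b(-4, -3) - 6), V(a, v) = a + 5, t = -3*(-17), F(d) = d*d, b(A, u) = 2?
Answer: 11706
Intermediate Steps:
F(d) = d²
t = 51
V(a, v) = 5 + a
p = -24 (p = 6*(2 - 6) = 6*(-4) = -24)
p + V((F(3) + 6)², -3)*t = -24 + (5 + (3² + 6)²)*51 = -24 + (5 + (9 + 6)²)*51 = -24 + (5 + 15²)*51 = -24 + (5 + 225)*51 = -24 + 230*51 = -24 + 11730 = 11706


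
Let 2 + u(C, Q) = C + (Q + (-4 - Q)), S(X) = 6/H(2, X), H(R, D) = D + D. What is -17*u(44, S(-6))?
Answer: -646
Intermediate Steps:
H(R, D) = 2*D
S(X) = 3/X (S(X) = 6/((2*X)) = 6*(1/(2*X)) = 3/X)
u(C, Q) = -6 + C (u(C, Q) = -2 + (C + (Q + (-4 - Q))) = -2 + (C - 4) = -2 + (-4 + C) = -6 + C)
-17*u(44, S(-6)) = -17*(-6 + 44) = -17*38 = -646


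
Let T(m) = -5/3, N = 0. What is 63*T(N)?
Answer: -105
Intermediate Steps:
T(m) = -5/3 (T(m) = -5*⅓ = -5/3)
63*T(N) = 63*(-5/3) = -105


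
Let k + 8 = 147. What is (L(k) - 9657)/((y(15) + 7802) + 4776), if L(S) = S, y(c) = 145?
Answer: -9518/12723 ≈ -0.74809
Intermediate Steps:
k = 139 (k = -8 + 147 = 139)
(L(k) - 9657)/((y(15) + 7802) + 4776) = (139 - 9657)/((145 + 7802) + 4776) = -9518/(7947 + 4776) = -9518/12723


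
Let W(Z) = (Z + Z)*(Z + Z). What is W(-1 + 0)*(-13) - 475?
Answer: -527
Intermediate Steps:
W(Z) = 4*Z² (W(Z) = (2*Z)*(2*Z) = 4*Z²)
W(-1 + 0)*(-13) - 475 = (4*(-1 + 0)²)*(-13) - 475 = (4*(-1)²)*(-13) - 475 = (4*1)*(-13) - 475 = 4*(-13) - 475 = -52 - 475 = -527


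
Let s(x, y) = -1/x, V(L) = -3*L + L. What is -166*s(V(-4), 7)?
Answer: 83/4 ≈ 20.750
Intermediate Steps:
V(L) = -2*L
-166*s(V(-4), 7) = -(-166)/((-2*(-4))) = -(-166)/8 = -166*(-1/8) = 83/4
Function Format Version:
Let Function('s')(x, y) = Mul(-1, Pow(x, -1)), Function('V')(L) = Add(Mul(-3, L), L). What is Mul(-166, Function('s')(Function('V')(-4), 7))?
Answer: Rational(83, 4) ≈ 20.750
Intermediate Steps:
Function('V')(L) = Mul(-2, L)
Mul(-166, Function('s')(Function('V')(-4), 7)) = Mul(-166, Mul(-1, Pow(Mul(-2, -4), -1))) = Mul(-166, Mul(-1, Pow(8, -1))) = Mul(-166, Mul(-1, Rational(1, 8))) = Mul(-166, Rational(-1, 8)) = Rational(83, 4)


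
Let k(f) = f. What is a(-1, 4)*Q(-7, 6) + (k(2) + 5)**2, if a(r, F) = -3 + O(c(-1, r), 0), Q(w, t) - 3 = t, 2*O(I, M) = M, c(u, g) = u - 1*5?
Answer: 22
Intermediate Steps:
c(u, g) = -5 + u (c(u, g) = u - 5 = -5 + u)
O(I, M) = M/2
Q(w, t) = 3 + t
a(r, F) = -3 (a(r, F) = -3 + (1/2)*0 = -3 + 0 = -3)
a(-1, 4)*Q(-7, 6) + (k(2) + 5)**2 = -3*(3 + 6) + (2 + 5)**2 = -3*9 + 7**2 = -27 + 49 = 22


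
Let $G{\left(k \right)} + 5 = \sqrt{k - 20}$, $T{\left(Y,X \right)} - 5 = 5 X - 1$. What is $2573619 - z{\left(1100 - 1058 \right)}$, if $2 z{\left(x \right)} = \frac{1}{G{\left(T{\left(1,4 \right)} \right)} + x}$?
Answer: $\frac{200742281}{78} \approx 2.5736 \cdot 10^{6}$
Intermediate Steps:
$T{\left(Y,X \right)} = 4 + 5 X$ ($T{\left(Y,X \right)} = 5 + \left(5 X - 1\right) = 5 + \left(-1 + 5 X\right) = 4 + 5 X$)
$G{\left(k \right)} = -5 + \sqrt{-20 + k}$ ($G{\left(k \right)} = -5 + \sqrt{k - 20} = -5 + \sqrt{-20 + k}$)
$z{\left(x \right)} = \frac{1}{2 \left(-3 + x\right)}$ ($z{\left(x \right)} = \frac{1}{2 \left(\left(-5 + \sqrt{-20 + \left(4 + 5 \cdot 4\right)}\right) + x\right)} = \frac{1}{2 \left(\left(-5 + \sqrt{-20 + \left(4 + 20\right)}\right) + x\right)} = \frac{1}{2 \left(\left(-5 + \sqrt{-20 + 24}\right) + x\right)} = \frac{1}{2 \left(\left(-5 + \sqrt{4}\right) + x\right)} = \frac{1}{2 \left(\left(-5 + 2\right) + x\right)} = \frac{1}{2 \left(-3 + x\right)}$)
$2573619 - z{\left(1100 - 1058 \right)} = 2573619 - \frac{1}{2 \left(-3 + \left(1100 - 1058\right)\right)} = 2573619 - \frac{1}{2 \left(-3 + 42\right)} = 2573619 - \frac{1}{2 \cdot 39} = 2573619 - \frac{1}{2} \cdot \frac{1}{39} = 2573619 - \frac{1}{78} = \frac{200742281}{78}$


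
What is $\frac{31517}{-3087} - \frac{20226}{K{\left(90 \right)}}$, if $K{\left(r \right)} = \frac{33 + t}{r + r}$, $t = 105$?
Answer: $- \frac{1873854751}{71001} \approx -26392.0$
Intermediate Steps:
$K{\left(r \right)} = \frac{69}{r}$ ($K{\left(r \right)} = \frac{33 + 105}{r + r} = \frac{138}{2 r} = 138 \frac{1}{2 r} = \frac{69}{r}$)
$\frac{31517}{-3087} - \frac{20226}{K{\left(90 \right)}} = \frac{31517}{-3087} - \frac{20226}{69 \cdot \frac{1}{90}} = 31517 \left(- \frac{1}{3087}\right) - \frac{20226}{69 \cdot \frac{1}{90}} = - \frac{31517}{3087} - \frac{20226}{\frac{23}{30}} = - \frac{31517}{3087} - \frac{606780}{23} = - \frac{1873854751}{71001}$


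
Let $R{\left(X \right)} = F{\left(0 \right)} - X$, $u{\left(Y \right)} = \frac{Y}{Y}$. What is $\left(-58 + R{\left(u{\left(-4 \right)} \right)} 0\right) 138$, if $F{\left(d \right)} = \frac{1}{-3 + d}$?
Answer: $-8004$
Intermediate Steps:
$u{\left(Y \right)} = 1$
$R{\left(X \right)} = - \frac{1}{3} - X$ ($R{\left(X \right)} = \frac{1}{-3 + 0} - X = \frac{1}{-3} - X = - \frac{1}{3} - X$)
$\left(-58 + R{\left(u{\left(-4 \right)} \right)} 0\right) 138 = \left(-58 + \left(- \frac{1}{3} - 1\right) 0\right) 138 = \left(-58 - 0\right) 138 = \left(-58 + 0\right) 138 = \left(-58\right) 138 = -8004$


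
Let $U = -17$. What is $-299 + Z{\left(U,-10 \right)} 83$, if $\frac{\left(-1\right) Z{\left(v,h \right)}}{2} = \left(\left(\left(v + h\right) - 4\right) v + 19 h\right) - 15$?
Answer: $-53751$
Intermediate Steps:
$Z{\left(v,h \right)} = 30 - 38 h - 2 v \left(-4 + h + v\right)$ ($Z{\left(v,h \right)} = - 2 \left(\left(\left(\left(v + h\right) - 4\right) v + 19 h\right) - 15\right) = - 2 \left(\left(\left(\left(h + v\right) - 4\right) v + 19 h\right) - 15\right) = - 2 \left(\left(\left(-4 + h + v\right) v + 19 h\right) - 15\right) = - 2 \left(\left(v \left(-4 + h + v\right) + 19 h\right) - 15\right) = - 2 \left(\left(19 h + v \left(-4 + h + v\right)\right) - 15\right) = - 2 \left(-15 + 19 h + v \left(-4 + h + v\right)\right) = 30 - 38 h - 2 v \left(-4 + h + v\right)$)
$-299 + Z{\left(U,-10 \right)} 83 = -299 + \left(30 - -380 - 2 \left(-17\right)^{2} + 8 \left(-17\right) - \left(-20\right) \left(-17\right)\right) 83 = -299 + \left(30 + 380 - 578 - 136 - 340\right) 83 = -299 - 53452 = -53751$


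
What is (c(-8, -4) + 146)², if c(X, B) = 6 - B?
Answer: 24336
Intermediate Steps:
(c(-8, -4) + 146)² = ((6 - 1*(-4)) + 146)² = ((6 + 4) + 146)² = (10 + 146)² = 156² = 24336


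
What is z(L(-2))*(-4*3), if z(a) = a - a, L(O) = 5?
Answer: 0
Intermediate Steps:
z(a) = 0
z(L(-2))*(-4*3) = 0*(-4*3) = 0*(-12) = 0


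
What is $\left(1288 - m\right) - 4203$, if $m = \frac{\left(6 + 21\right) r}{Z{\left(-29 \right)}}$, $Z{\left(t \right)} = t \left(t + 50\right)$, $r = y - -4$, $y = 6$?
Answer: $- \frac{591655}{203} \approx -2914.6$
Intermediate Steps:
$r = 10$ ($r = 6 - -4 = 6 + 4 = 10$)
$Z{\left(t \right)} = t \left(50 + t\right)$
$m = - \frac{90}{203}$ ($m = \frac{\left(6 + 21\right) 10}{\left(-29\right) \left(50 - 29\right)} = \frac{27 \cdot 10}{\left(-29\right) 21} = \frac{270}{-609} = 270 \left(- \frac{1}{609}\right) = - \frac{90}{203} \approx -0.44335$)
$\left(1288 - m\right) - 4203 = \left(1288 - - \frac{90}{203}\right) - 4203 = \left(1288 + \frac{90}{203}\right) - 4203 = \frac{261554}{203} - 4203 = - \frac{591655}{203}$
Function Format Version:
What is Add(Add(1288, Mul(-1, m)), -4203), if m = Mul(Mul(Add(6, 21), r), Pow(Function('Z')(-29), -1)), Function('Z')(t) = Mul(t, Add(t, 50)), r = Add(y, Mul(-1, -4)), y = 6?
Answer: Rational(-591655, 203) ≈ -2914.6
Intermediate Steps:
r = 10 (r = Add(6, Mul(-1, -4)) = Add(6, 4) = 10)
Function('Z')(t) = Mul(t, Add(50, t))
m = Rational(-90, 203) (m = Mul(Mul(Add(6, 21), 10), Pow(Mul(-29, Add(50, -29)), -1)) = Mul(Mul(27, 10), Pow(Mul(-29, 21), -1)) = Mul(270, Pow(-609, -1)) = Mul(270, Rational(-1, 609)) = Rational(-90, 203) ≈ -0.44335)
Add(Add(1288, Mul(-1, m)), -4203) = Add(Add(1288, Mul(-1, Rational(-90, 203))), -4203) = Add(Add(1288, Rational(90, 203)), -4203) = Add(Rational(261554, 203), -4203) = Rational(-591655, 203)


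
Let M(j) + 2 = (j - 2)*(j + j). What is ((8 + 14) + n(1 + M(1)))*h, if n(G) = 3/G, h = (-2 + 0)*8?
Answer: -336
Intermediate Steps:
h = -16 (h = -2*8 = -16)
M(j) = -2 + 2*j*(-2 + j) (M(j) = -2 + (j - 2)*(j + j) = -2 + (-2 + j)*(2*j) = -2 + 2*j*(-2 + j))
((8 + 14) + n(1 + M(1)))*h = ((8 + 14) + 3/(1 + (-2 - 4*1 + 2*1**2)))*(-16) = (22 + 3/(1 + (-2 - 4 + 2*1)))*(-16) = (22 + 3/(1 + (-2 - 4 + 2)))*(-16) = (22 + 3/(1 - 4))*(-16) = (22 + 3/(-3))*(-16) = (22 + 3*(-1/3))*(-16) = (22 - 1)*(-16) = 21*(-16) = -336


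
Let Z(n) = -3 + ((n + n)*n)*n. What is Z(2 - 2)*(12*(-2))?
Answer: 72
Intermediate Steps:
Z(n) = -3 + 2*n**3 (Z(n) = -3 + ((2*n)*n)*n = -3 + (2*n**2)*n = -3 + 2*n**3)
Z(2 - 2)*(12*(-2)) = (-3 + 2*(2 - 2)**3)*(12*(-2)) = (-3 + 2*0**3)*(-24) = (-3 + 2*0)*(-24) = (-3 + 0)*(-24) = -3*(-24) = 72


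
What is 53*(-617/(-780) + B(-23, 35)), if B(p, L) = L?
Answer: 1479601/780 ≈ 1896.9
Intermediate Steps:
53*(-617/(-780) + B(-23, 35)) = 53*(-617/(-780) + 35) = 53*(-617*(-1/780) + 35) = 53*(617/780 + 35) = 53*(27917/780) = 1479601/780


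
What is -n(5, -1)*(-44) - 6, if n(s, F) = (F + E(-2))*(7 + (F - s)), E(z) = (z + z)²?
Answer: 654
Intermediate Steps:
E(z) = 4*z² (E(z) = (2*z)² = 4*z²)
n(s, F) = (16 + F)*(7 + F - s) (n(s, F) = (F + 4*(-2)²)*(7 + (F - s)) = (F + 4*4)*(7 + F - s) = (F + 16)*(7 + F - s) = (16 + F)*(7 + F - s))
-n(5, -1)*(-44) - 6 = -(112 + (-1)² - 16*5 + 23*(-1) - 1*(-1)*5)*(-44) - 6 = -(112 + 1 - 80 - 23 + 5)*(-44) - 6 = -1*15*(-44) - 6 = -15*(-44) - 6 = 660 - 6 = 654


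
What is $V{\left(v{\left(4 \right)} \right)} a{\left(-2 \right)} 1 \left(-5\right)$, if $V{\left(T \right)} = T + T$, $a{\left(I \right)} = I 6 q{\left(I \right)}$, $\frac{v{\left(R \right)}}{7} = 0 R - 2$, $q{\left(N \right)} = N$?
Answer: $3360$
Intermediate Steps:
$v{\left(R \right)} = -14$ ($v{\left(R \right)} = 7 \left(0 R - 2\right) = 7 \left(0 - 2\right) = 7 \left(-2\right) = -14$)
$a{\left(I \right)} = 6 I^{2}$ ($a{\left(I \right)} = I 6 I = 6 I I = 6 I^{2}$)
$V{\left(T \right)} = 2 T$
$V{\left(v{\left(4 \right)} \right)} a{\left(-2 \right)} 1 \left(-5\right) = 2 \left(-14\right) 6 \left(-2\right)^{2} \cdot 1 \left(-5\right) = - 28 \cdot 6 \cdot 4 \left(-5\right) = - 28 \cdot 24 \left(-5\right) = \left(-28\right) \left(-120\right) = 3360$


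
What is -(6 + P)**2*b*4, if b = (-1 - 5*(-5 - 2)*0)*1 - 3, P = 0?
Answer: 576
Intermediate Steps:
b = -4 (b = (-1 - (-35)*0)*1 - 3 = (-1 - 5*0)*1 - 3 = (-1 + 0)*1 - 3 = -1*1 - 3 = -1 - 3 = -4)
-(6 + P)**2*b*4 = -(6 + 0)**2*(-4)*4 = -6**2*(-4)*4 = -36*(-4)*4 = -(-144)*4 = -1*(-576) = 576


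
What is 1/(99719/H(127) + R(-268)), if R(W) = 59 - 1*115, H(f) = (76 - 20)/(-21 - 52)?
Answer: -56/7282623 ≈ -7.6895e-6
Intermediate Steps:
H(f) = -56/73 (H(f) = 56/(-73) = 56*(-1/73) = -56/73)
R(W) = -56 (R(W) = 59 - 115 = -56)
1/(99719/H(127) + R(-268)) = 1/(99719/(-56/73) - 56) = 1/(99719*(-73/56) - 56) = 1/(-7279487/56 - 56) = 1/(-7282623/56) = -56/7282623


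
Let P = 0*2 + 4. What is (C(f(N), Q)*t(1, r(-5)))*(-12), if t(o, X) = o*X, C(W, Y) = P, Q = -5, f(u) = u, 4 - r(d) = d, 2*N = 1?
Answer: -432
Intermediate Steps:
N = ½ (N = (½)*1 = ½ ≈ 0.50000)
r(d) = 4 - d
P = 4 (P = 0 + 4 = 4)
C(W, Y) = 4
t(o, X) = X*o
(C(f(N), Q)*t(1, r(-5)))*(-12) = (4*((4 - 1*(-5))*1))*(-12) = (4*((4 + 5)*1))*(-12) = (4*(9*1))*(-12) = (4*9)*(-12) = 36*(-12) = -432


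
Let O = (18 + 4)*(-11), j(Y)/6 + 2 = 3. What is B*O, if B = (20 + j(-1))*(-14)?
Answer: 88088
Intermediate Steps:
j(Y) = 6 (j(Y) = -12 + 6*3 = -12 + 18 = 6)
B = -364 (B = (20 + 6)*(-14) = 26*(-14) = -364)
O = -242 (O = 22*(-11) = -242)
B*O = -364*(-242) = 88088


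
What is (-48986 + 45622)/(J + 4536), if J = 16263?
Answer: -3364/20799 ≈ -0.16174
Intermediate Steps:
(-48986 + 45622)/(J + 4536) = (-48986 + 45622)/(16263 + 4536) = -3364/20799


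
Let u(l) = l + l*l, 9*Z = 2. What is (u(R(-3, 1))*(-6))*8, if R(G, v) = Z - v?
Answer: 224/27 ≈ 8.2963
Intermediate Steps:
Z = 2/9 (Z = (⅑)*2 = 2/9 ≈ 0.22222)
R(G, v) = 2/9 - v
u(l) = l + l²
(u(R(-3, 1))*(-6))*8 = (((2/9 - 1*1)*(1 + (2/9 - 1*1)))*(-6))*8 = (((2/9 - 1)*(1 + (2/9 - 1)))*(-6))*8 = (-7*(1 - 7/9)/9*(-6))*8 = (-7/9*2/9*(-6))*8 = -14/81*(-6)*8 = (28/27)*8 = 224/27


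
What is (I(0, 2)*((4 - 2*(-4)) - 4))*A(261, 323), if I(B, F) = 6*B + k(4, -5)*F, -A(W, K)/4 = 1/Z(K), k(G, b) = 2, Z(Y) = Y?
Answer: -128/323 ≈ -0.39629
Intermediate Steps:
A(W, K) = -4/K
I(B, F) = 2*F + 6*B (I(B, F) = 6*B + 2*F = 2*F + 6*B)
(I(0, 2)*((4 - 2*(-4)) - 4))*A(261, 323) = ((2*2 + 6*0)*((4 - 2*(-4)) - 4))*(-4/323) = ((4 + 0)*((4 + 8) - 4))*(-4*1/323) = (4*(12 - 4))*(-4/323) = (4*8)*(-4/323) = 32*(-4/323) = -128/323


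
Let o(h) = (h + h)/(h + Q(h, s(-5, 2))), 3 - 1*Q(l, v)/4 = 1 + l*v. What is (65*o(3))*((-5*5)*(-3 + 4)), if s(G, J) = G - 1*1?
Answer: -9750/83 ≈ -117.47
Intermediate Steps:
s(G, J) = -1 + G (s(G, J) = G - 1 = -1 + G)
Q(l, v) = 8 - 4*l*v (Q(l, v) = 12 - 4*(1 + l*v) = 12 + (-4 - 4*l*v) = 8 - 4*l*v)
o(h) = 2*h/(8 + 25*h) (o(h) = (h + h)/(h + (8 - 4*h*(-1 - 5))) = (2*h)/(h + (8 - 4*h*(-6))) = (2*h)/(h + (8 + 24*h)) = (2*h)/(8 + 25*h) = 2*h/(8 + 25*h))
(65*o(3))*((-5*5)*(-3 + 4)) = (65*(2*3/(8 + 25*3)))*((-5*5)*(-3 + 4)) = (65*(2*3/(8 + 75)))*(-25*1) = (65*(2*3/83))*(-25) = (65*(2*3*(1/83)))*(-25) = (65*(6/83))*(-25) = (390/83)*(-25) = -9750/83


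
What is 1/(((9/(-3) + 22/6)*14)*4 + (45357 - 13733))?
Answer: 3/94984 ≈ 3.1584e-5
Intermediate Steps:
1/(((9/(-3) + 22/6)*14)*4 + (45357 - 13733)) = 1/(((9*(-1/3) + 22*(1/6))*14)*4 + 31624) = 1/(((-3 + 11/3)*14)*4 + 31624) = 1/(((2/3)*14)*4 + 31624) = 1/((28/3)*4 + 31624) = 1/(112/3 + 31624) = 1/(94984/3) = 3/94984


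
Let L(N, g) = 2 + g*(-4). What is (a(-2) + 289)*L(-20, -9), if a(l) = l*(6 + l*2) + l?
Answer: 10754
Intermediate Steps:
a(l) = l + l*(6 + 2*l) (a(l) = l*(6 + 2*l) + l = l + l*(6 + 2*l))
L(N, g) = 2 - 4*g
(a(-2) + 289)*L(-20, -9) = (-2*(7 + 2*(-2)) + 289)*(2 - 4*(-9)) = (-2*(7 - 4) + 289)*(2 + 36) = (-2*3 + 289)*38 = (-6 + 289)*38 = 283*38 = 10754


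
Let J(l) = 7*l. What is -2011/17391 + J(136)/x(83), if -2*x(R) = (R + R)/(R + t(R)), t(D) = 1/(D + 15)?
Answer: -9621521771/10104171 ≈ -952.23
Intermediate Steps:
t(D) = 1/(15 + D)
x(R) = -R/(R + 1/(15 + R)) (x(R) = -(R + R)/(2*(R + 1/(15 + R))) = -2*R/(2*(R + 1/(15 + R))) = -R/(R + 1/(15 + R)))
-2011/17391 + J(136)/x(83) = -2011/17391 + (7*136)/((-1*83*(15 + 83)/(1 + 83*(15 + 83)))) = -2011*1/17391 + 952/((-1*83*98/(1 + 83*98))) = -2011/17391 + 952/((-1*83*98/(1 + 8134))) = -2011/17391 + 952/((-1*83*98/8135)) = -2011/17391 + 952/((-1*83*1/8135*98)) = -2011/17391 + 952/(-8134/8135) = -2011/17391 + 952*(-8135/8134) = -2011/17391 - 553180/581 = -9621521771/10104171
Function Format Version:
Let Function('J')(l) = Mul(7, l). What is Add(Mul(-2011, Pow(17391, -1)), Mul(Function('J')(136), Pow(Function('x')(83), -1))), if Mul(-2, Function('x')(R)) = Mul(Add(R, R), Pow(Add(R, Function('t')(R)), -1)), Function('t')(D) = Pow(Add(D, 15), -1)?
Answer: Rational(-9621521771, 10104171) ≈ -952.23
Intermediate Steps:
Function('t')(D) = Pow(Add(15, D), -1)
Function('x')(R) = Mul(-1, R, Pow(Add(R, Pow(Add(15, R), -1)), -1)) (Function('x')(R) = Mul(Rational(-1, 2), Mul(Add(R, R), Pow(Add(R, Pow(Add(15, R), -1)), -1))) = Mul(Rational(-1, 2), Mul(Mul(2, R), Pow(Add(R, Pow(Add(15, R), -1)), -1))) = Mul(Rational(-1, 2), Mul(2, R, Pow(Add(R, Pow(Add(15, R), -1)), -1))) = Mul(-1, R, Pow(Add(R, Pow(Add(15, R), -1)), -1)))
Add(Mul(-2011, Pow(17391, -1)), Mul(Function('J')(136), Pow(Function('x')(83), -1))) = Add(Mul(-2011, Pow(17391, -1)), Mul(Mul(7, 136), Pow(Mul(-1, 83, Pow(Add(1, Mul(83, Add(15, 83))), -1), Add(15, 83)), -1))) = Add(Mul(-2011, Rational(1, 17391)), Mul(952, Pow(Mul(-1, 83, Pow(Add(1, Mul(83, 98)), -1), 98), -1))) = Add(Rational(-2011, 17391), Mul(952, Pow(Mul(-1, 83, Pow(Add(1, 8134), -1), 98), -1))) = Add(Rational(-2011, 17391), Mul(952, Pow(Mul(-1, 83, Pow(8135, -1), 98), -1))) = Add(Rational(-2011, 17391), Mul(952, Pow(Mul(-1, 83, Rational(1, 8135), 98), -1))) = Add(Rational(-2011, 17391), Mul(952, Pow(Rational(-8134, 8135), -1))) = Add(Rational(-2011, 17391), Mul(952, Rational(-8135, 8134))) = Add(Rational(-2011, 17391), Rational(-553180, 581)) = Rational(-9621521771, 10104171)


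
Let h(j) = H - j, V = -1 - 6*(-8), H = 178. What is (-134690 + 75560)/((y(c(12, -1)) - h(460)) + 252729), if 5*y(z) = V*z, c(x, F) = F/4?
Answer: -1182600/5060173 ≈ -0.23371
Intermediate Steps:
V = 47 (V = -1 + 48 = 47)
c(x, F) = F/4 (c(x, F) = F*(¼) = F/4)
h(j) = 178 - j
y(z) = 47*z/5 (y(z) = (47*z)/5 = 47*z/5)
(-134690 + 75560)/((y(c(12, -1)) - h(460)) + 252729) = (-134690 + 75560)/((47*((¼)*(-1))/5 - (178 - 1*460)) + 252729) = -59130/(((47/5)*(-¼) - (178 - 460)) + 252729) = -59130/((-47/20 - 1*(-282)) + 252729) = -59130/((-47/20 + 282) + 252729) = -59130/(5593/20 + 252729) = -59130/5060173/20 = -59130*20/5060173 = -1182600/5060173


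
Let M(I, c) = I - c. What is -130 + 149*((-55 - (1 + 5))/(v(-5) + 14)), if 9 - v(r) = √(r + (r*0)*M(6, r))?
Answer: -278467/534 - 9089*I*√5/534 ≈ -521.47 - 38.059*I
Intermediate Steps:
v(r) = 9 - √r (v(r) = 9 - √(r + (r*0)*(6 - r)) = 9 - √(r + 0*(6 - r)) = 9 - √(r + 0) = 9 - √r)
-130 + 149*((-55 - (1 + 5))/(v(-5) + 14)) = -130 + 149*((-55 - (1 + 5))/((9 - √(-5)) + 14)) = -130 + 149*((-55 - 1*6)/((9 - I*√5) + 14)) = -130 + 149*((-55 - 6)/((9 - I*√5) + 14)) = -130 + 149*(-61/(23 - I*√5)) = -130 - 9089/(23 - I*√5)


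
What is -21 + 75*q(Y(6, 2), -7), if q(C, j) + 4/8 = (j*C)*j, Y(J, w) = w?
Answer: 14583/2 ≈ 7291.5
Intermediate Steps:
q(C, j) = -½ + C*j² (q(C, j) = -½ + (j*C)*j = -½ + (C*j)*j = -½ + C*j²)
-21 + 75*q(Y(6, 2), -7) = -21 + 75*(-½ + 2*(-7)²) = -21 + 75*(-½ + 2*49) = -21 + 75*(-½ + 98) = -21 + 75*(195/2) = -21 + 14625/2 = 14583/2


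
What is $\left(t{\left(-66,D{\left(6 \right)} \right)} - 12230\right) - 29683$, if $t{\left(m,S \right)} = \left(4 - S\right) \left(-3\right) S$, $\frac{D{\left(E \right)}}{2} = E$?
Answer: $-41625$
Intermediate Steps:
$D{\left(E \right)} = 2 E$
$t{\left(m,S \right)} = S \left(-12 + 3 S\right)$ ($t{\left(m,S \right)} = \left(-12 + 3 S\right) S = S \left(-12 + 3 S\right)$)
$\left(t{\left(-66,D{\left(6 \right)} \right)} - 12230\right) - 29683 = \left(3 \cdot 2 \cdot 6 \left(-4 + 2 \cdot 6\right) - 12230\right) - 29683 = \left(3 \cdot 12 \left(-4 + 12\right) - 12230\right) - 29683 = \left(3 \cdot 12 \cdot 8 - 12230\right) - 29683 = \left(288 - 12230\right) - 29683 = -11942 - 29683 = -41625$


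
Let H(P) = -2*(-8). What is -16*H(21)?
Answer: -256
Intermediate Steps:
H(P) = 16
-16*H(21) = -16*16 = -256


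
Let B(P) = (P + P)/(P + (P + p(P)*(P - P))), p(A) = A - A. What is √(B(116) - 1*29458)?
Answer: 3*I*√3273 ≈ 171.63*I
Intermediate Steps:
p(A) = 0
B(P) = 1 (B(P) = (P + P)/(P + (P + 0*(P - P))) = (2*P)/(P + (P + 0*0)) = (2*P)/(P + (P + 0)) = (2*P)/(P + P) = (2*P)/((2*P)) = (2*P)*(1/(2*P)) = 1)
√(B(116) - 1*29458) = √(1 - 1*29458) = √(1 - 29458) = √(-29457) = 3*I*√3273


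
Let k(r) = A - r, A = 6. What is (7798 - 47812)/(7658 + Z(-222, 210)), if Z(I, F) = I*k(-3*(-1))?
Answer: -1053/184 ≈ -5.7228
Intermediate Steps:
k(r) = 6 - r
Z(I, F) = 3*I (Z(I, F) = I*(6 - (-3)*(-1)) = I*(6 - 1*3) = I*(6 - 3) = I*3 = 3*I)
(7798 - 47812)/(7658 + Z(-222, 210)) = (7798 - 47812)/(7658 + 3*(-222)) = -40014/(7658 - 666) = -40014/6992 = -40014*1/6992 = -1053/184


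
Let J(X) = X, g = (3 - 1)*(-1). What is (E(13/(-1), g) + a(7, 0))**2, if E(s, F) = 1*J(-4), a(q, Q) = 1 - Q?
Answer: 9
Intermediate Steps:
g = -2 (g = 2*(-1) = -2)
E(s, F) = -4 (E(s, F) = 1*(-4) = -4)
(E(13/(-1), g) + a(7, 0))**2 = (-4 + (1 - 1*0))**2 = (-4 + (1 + 0))**2 = (-4 + 1)**2 = (-3)**2 = 9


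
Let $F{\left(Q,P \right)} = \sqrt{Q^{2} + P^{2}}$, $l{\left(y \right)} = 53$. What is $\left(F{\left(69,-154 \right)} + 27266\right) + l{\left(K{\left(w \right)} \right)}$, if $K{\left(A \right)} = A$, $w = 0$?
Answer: $27319 + \sqrt{28477} \approx 27488.0$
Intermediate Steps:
$F{\left(Q,P \right)} = \sqrt{P^{2} + Q^{2}}$
$\left(F{\left(69,-154 \right)} + 27266\right) + l{\left(K{\left(w \right)} \right)} = \left(\sqrt{\left(-154\right)^{2} + 69^{2}} + 27266\right) + 53 = \left(\sqrt{23716 + 4761} + 27266\right) + 53 = \left(\sqrt{28477} + 27266\right) + 53 = \left(27266 + \sqrt{28477}\right) + 53 = 27319 + \sqrt{28477}$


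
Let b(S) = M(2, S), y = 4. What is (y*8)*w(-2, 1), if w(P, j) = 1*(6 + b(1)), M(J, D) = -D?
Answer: 160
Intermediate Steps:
b(S) = -S
w(P, j) = 5 (w(P, j) = 1*(6 - 1*1) = 1*(6 - 1) = 1*5 = 5)
(y*8)*w(-2, 1) = (4*8)*5 = 32*5 = 160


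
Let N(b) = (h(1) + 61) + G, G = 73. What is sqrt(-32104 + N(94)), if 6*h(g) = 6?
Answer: I*sqrt(31969) ≈ 178.8*I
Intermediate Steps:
h(g) = 1 (h(g) = (1/6)*6 = 1)
N(b) = 135 (N(b) = (1 + 61) + 73 = 62 + 73 = 135)
sqrt(-32104 + N(94)) = sqrt(-32104 + 135) = sqrt(-31969) = I*sqrt(31969)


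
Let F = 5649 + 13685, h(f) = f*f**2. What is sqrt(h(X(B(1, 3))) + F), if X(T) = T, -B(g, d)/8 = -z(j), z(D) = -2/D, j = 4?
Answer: sqrt(19270) ≈ 138.82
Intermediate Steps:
B(g, d) = -4 (B(g, d) = -(-8)*(-2/4) = -(-8)*(-2*1/4) = -(-8)*(-1)/2 = -8*1/2 = -4)
h(f) = f**3
F = 19334
sqrt(h(X(B(1, 3))) + F) = sqrt((-4)**3 + 19334) = sqrt(-64 + 19334) = sqrt(19270)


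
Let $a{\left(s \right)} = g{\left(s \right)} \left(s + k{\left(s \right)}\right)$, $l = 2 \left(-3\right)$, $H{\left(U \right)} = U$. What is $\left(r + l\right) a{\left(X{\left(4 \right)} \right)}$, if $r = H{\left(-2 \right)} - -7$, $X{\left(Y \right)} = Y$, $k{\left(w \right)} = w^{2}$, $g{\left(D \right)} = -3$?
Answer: $60$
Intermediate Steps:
$l = -6$
$r = 5$ ($r = -2 - -7 = -2 + 7 = 5$)
$a{\left(s \right)} = - 3 s - 3 s^{2}$ ($a{\left(s \right)} = - 3 \left(s + s^{2}\right) = - 3 s - 3 s^{2}$)
$\left(r + l\right) a{\left(X{\left(4 \right)} \right)} = \left(5 - 6\right) 3 \cdot 4 \left(-1 - 4\right) = - 3 \cdot 4 \left(-1 - 4\right) = - 3 \cdot 4 \left(-5\right) = \left(-1\right) \left(-60\right) = 60$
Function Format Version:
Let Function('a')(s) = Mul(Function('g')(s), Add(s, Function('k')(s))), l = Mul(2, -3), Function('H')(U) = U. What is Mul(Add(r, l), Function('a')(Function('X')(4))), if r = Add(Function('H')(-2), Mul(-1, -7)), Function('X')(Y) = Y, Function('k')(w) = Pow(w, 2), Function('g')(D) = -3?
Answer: 60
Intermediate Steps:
l = -6
r = 5 (r = Add(-2, Mul(-1, -7)) = Add(-2, 7) = 5)
Function('a')(s) = Add(Mul(-3, s), Mul(-3, Pow(s, 2))) (Function('a')(s) = Mul(-3, Add(s, Pow(s, 2))) = Add(Mul(-3, s), Mul(-3, Pow(s, 2))))
Mul(Add(r, l), Function('a')(Function('X')(4))) = Mul(Add(5, -6), Mul(3, 4, Add(-1, Mul(-1, 4)))) = Mul(-1, Mul(3, 4, Add(-1, -4))) = Mul(-1, Mul(3, 4, -5)) = Mul(-1, -60) = 60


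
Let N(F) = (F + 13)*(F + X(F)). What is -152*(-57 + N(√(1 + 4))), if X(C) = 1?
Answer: 5928 - 2128*√5 ≈ 1169.6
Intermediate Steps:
N(F) = (1 + F)*(13 + F) (N(F) = (F + 13)*(F + 1) = (13 + F)*(1 + F) = (1 + F)*(13 + F))
-152*(-57 + N(√(1 + 4))) = -152*(-57 + (13 + (√(1 + 4))² + 14*√(1 + 4))) = -152*(-57 + (13 + (√5)² + 14*√5)) = -152*(-57 + (13 + 5 + 14*√5)) = -152*(-57 + (18 + 14*√5)) = -152*(-39 + 14*√5) = 5928 - 2128*√5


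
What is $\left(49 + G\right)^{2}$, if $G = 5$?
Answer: $2916$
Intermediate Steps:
$\left(49 + G\right)^{2} = \left(49 + 5\right)^{2} = 54^{2} = 2916$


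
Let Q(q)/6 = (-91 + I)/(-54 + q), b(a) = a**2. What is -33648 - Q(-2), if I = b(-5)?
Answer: -471171/14 ≈ -33655.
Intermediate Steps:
I = 25 (I = (-5)**2 = 25)
Q(q) = -396/(-54 + q) (Q(q) = 6*((-91 + 25)/(-54 + q)) = 6*(-66/(-54 + q)) = -396/(-54 + q))
-33648 - Q(-2) = -33648 - (-396)/(-54 - 2) = -33648 - (-396)/(-56) = -33648 - (-396)*(-1)/56 = -33648 - 1*99/14 = -33648 - 99/14 = -471171/14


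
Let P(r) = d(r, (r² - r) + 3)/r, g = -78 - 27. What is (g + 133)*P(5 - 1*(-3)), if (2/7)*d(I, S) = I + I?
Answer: 196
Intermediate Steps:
g = -105
d(I, S) = 7*I (d(I, S) = 7*(I + I)/2 = 7*(2*I)/2 = 7*I)
P(r) = 7 (P(r) = (7*r)/r = 7)
(g + 133)*P(5 - 1*(-3)) = (-105 + 133)*7 = 28*7 = 196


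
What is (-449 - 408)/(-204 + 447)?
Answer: -857/243 ≈ -3.5267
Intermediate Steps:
(-449 - 408)/(-204 + 447) = -857/243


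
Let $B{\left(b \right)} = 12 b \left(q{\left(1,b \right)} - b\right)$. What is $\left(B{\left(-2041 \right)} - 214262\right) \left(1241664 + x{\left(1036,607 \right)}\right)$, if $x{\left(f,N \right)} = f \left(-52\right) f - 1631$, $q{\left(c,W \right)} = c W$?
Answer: $11692568522058$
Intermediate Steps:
$q{\left(c,W \right)} = W c$
$x{\left(f,N \right)} = -1631 - 52 f^{2}$ ($x{\left(f,N \right)} = - 52 f f - 1631 = - 52 f^{2} - 1631 = -1631 - 52 f^{2}$)
$B{\left(b \right)} = 0$ ($B{\left(b \right)} = 12 b \left(b 1 - b\right) = 12 b \left(b - b\right) = 12 b 0 = 0$)
$\left(B{\left(-2041 \right)} - 214262\right) \left(1241664 + x{\left(1036,607 \right)}\right) = \left(0 - 214262\right) \left(1241664 - \left(1631 + 52 \cdot 1036^{2}\right)\right) = - 214262 \left(1241664 - 55813023\right) = \left(-214262\right) \left(-54571359\right) = 11692568522058$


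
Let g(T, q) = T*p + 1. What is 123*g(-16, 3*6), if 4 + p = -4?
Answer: 15867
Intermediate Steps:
p = -8 (p = -4 - 4 = -8)
g(T, q) = 1 - 8*T (g(T, q) = T*(-8) + 1 = -8*T + 1 = 1 - 8*T)
123*g(-16, 3*6) = 123*(1 - 8*(-16)) = 123*(1 + 128) = 123*129 = 15867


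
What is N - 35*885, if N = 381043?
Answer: 350068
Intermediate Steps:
N - 35*885 = 381043 - 35*885 = 381043 - 1*30975 = 381043 - 30975 = 350068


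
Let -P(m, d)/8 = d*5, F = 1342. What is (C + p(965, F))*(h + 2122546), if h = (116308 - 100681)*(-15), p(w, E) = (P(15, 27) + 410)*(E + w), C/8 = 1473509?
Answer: 19339061391862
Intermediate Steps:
C = 11788072 (C = 8*1473509 = 11788072)
P(m, d) = -40*d (P(m, d) = -8*d*5 = -40*d)
p(w, E) = -670*E - 670*w (p(w, E) = (-40*27 + 410)*(E + w) = (-1080 + 410)*(E + w) = -670*(E + w) = -670*E - 670*w)
h = -234405 (h = 15627*(-15) = -234405)
(C + p(965, F))*(h + 2122546) = (11788072 + (-670*1342 - 670*965))*(-234405 + 2122546) = (11788072 + (-899140 - 646550))*1888141 = (11788072 - 1545690)*1888141 = 10242382*1888141 = 19339061391862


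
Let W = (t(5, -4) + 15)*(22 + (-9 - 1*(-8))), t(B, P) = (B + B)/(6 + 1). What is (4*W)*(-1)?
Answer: -1380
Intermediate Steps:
t(B, P) = 2*B/7 (t(B, P) = (2*B)/7 = (2*B)*(⅐) = 2*B/7)
W = 345 (W = ((2/7)*5 + 15)*(22 + (-9 - 1*(-8))) = (10/7 + 15)*(22 + (-9 + 8)) = 115*(22 - 1)/7 = (115/7)*21 = 345)
(4*W)*(-1) = (4*345)*(-1) = 1380*(-1) = -1380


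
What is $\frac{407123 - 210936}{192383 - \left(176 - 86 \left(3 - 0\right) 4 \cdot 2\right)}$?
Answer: $\frac{196187}{194271} \approx 1.0099$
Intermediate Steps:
$\frac{407123 - 210936}{192383 - \left(176 - 86 \left(3 - 0\right) 4 \cdot 2\right)} = \frac{196187}{192383 - \left(176 - 86 \left(3 + 0\right) 4 \cdot 2\right)} = \frac{196187}{192383 - \left(176 - 86 \cdot 3 \cdot 4 \cdot 2\right)} = \frac{196187}{192383 - \left(176 - 86 \cdot 12 \cdot 2\right)} = \frac{196187}{192383 + \left(86 \cdot 24 - 176\right)} = \frac{196187}{192383 + \left(2064 - 176\right)} = \frac{196187}{192383 + 1888} = \frac{196187}{194271}$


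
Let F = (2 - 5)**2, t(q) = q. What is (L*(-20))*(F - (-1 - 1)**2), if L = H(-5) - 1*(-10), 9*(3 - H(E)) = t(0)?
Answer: -1300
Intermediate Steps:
H(E) = 3 (H(E) = 3 - 1/9*0 = 3 + 0 = 3)
F = 9 (F = (-3)**2 = 9)
L = 13 (L = 3 - 1*(-10) = 3 + 10 = 13)
(L*(-20))*(F - (-1 - 1)**2) = (13*(-20))*(9 - (-1 - 1)**2) = -260*(9 - 1*(-2)**2) = -260*(9 - 1*4) = -260*(9 - 4) = -260*5 = -1300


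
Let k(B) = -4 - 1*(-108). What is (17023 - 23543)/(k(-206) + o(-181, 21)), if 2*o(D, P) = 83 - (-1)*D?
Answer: -1304/11 ≈ -118.55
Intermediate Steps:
k(B) = 104 (k(B) = -4 + 108 = 104)
o(D, P) = 83/2 + D/2 (o(D, P) = (83 - (-1)*D)/2 = (83 + D)/2 = 83/2 + D/2)
(17023 - 23543)/(k(-206) + o(-181, 21)) = (17023 - 23543)/(104 + (83/2 + (1/2)*(-181))) = -6520/(104 + (83/2 - 181/2)) = -6520/(104 - 49) = -6520/55 = -6520*1/55 = -1304/11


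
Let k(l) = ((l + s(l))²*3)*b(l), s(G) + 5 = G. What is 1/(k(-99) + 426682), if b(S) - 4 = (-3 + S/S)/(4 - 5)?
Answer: 1/1168444 ≈ 8.5584e-7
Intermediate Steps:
s(G) = -5 + G
b(S) = 6 (b(S) = 4 + (-3 + S/S)/(4 - 5) = 4 + (-3 + 1)/(-1) = 4 - 2*(-1) = 4 + 2 = 6)
k(l) = 18*(-5 + 2*l)² (k(l) = ((l + (-5 + l))²*3)*6 = ((-5 + 2*l)²*3)*6 = (3*(-5 + 2*l)²)*6 = 18*(-5 + 2*l)²)
1/(k(-99) + 426682) = 1/(18*(-5 + 2*(-99))² + 426682) = 1/(18*(-5 - 198)² + 426682) = 1/(18*(-203)² + 426682) = 1/(18*41209 + 426682) = 1/(741762 + 426682) = 1/1168444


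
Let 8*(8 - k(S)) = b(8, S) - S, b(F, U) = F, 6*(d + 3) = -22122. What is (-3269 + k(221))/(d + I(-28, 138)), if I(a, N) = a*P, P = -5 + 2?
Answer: 8625/9616 ≈ 0.89694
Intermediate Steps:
d = -3690 (d = -3 + (⅙)*(-22122) = -3 - 3687 = -3690)
P = -3
I(a, N) = -3*a (I(a, N) = a*(-3) = -3*a)
k(S) = 7 + S/8 (k(S) = 8 - (8 - S)/8 = 8 + (-1 + S/8) = 7 + S/8)
(-3269 + k(221))/(d + I(-28, 138)) = (-3269 + (7 + (⅛)*221))/(-3690 - 3*(-28)) = (-3269 + (7 + 221/8))/(-3690 + 84) = (-3269 + 277/8)/(-3606) = -25875/8*(-1/3606) = 8625/9616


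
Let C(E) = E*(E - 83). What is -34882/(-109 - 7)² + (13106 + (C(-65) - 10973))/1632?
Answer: 6326309/1372512 ≈ 4.6093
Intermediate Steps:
C(E) = E*(-83 + E)
-34882/(-109 - 7)² + (13106 + (C(-65) - 10973))/1632 = -34882/(-109 - 7)² + (13106 + (-65*(-83 - 65) - 10973))/1632 = -34882/((-116)²) + (13106 + (-65*(-148) - 10973))*(1/1632) = -34882/13456 + (13106 + (9620 - 10973))*(1/1632) = -34882*1/13456 + (13106 - 1353)*(1/1632) = -17441/6728 + 11753*(1/1632) = -17441/6728 + 11753/1632 = 6326309/1372512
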